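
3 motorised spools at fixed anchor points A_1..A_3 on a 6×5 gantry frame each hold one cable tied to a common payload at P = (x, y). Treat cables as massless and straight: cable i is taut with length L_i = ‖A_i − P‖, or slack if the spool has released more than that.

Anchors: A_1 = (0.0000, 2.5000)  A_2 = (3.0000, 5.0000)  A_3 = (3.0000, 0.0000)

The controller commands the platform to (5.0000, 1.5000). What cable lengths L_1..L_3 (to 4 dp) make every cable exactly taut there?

(5.0990, 4.0311, 2.5000)

L_1: Δ = A_1−P = (-5.0000, 1.0000) → ‖Δ‖ = √26.0000 = 5.0990
L_2: Δ = A_2−P = (-2.0000, 3.5000) → ‖Δ‖ = √16.2500 = 4.0311
L_3: Δ = A_3−P = (-2.0000, -1.5000) → ‖Δ‖ = √6.2500 = 2.5000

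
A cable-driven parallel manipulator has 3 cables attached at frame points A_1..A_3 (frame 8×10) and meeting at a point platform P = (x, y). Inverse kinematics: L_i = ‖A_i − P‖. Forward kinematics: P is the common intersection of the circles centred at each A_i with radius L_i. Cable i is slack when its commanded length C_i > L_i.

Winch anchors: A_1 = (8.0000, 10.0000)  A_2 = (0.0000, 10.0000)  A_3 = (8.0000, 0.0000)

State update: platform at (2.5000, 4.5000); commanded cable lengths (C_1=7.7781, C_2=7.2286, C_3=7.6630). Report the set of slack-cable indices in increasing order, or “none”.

i=1: geometric 7.7782 vs commanded 7.7781 ⇒ taut
i=2: geometric 6.0415 vs commanded 7.2286 ⇒ slack
i=3: geometric 7.1063 vs commanded 7.6630 ⇒ slack

2, 3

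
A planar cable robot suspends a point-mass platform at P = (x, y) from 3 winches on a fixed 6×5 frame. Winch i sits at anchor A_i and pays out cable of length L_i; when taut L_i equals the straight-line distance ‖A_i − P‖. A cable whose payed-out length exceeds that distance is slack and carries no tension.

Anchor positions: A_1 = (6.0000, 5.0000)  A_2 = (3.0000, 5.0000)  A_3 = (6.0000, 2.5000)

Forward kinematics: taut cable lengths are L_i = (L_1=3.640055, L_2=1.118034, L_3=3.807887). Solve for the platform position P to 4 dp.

(2.5000, 4.0000)

circle eqns → linear via eq_j − eq_1; set k_j = A_j·A_j − L_j²
k_1 = 36.0000+25.0000−13.2500 = 47.7500
6.0000·x + 0.0000·y = k_1−k_2 = 15.0000
0.0000·x + 5.0000·y = k_1−k_3 = 20.0000
solve first two rows → x=2.5000, y=4.0000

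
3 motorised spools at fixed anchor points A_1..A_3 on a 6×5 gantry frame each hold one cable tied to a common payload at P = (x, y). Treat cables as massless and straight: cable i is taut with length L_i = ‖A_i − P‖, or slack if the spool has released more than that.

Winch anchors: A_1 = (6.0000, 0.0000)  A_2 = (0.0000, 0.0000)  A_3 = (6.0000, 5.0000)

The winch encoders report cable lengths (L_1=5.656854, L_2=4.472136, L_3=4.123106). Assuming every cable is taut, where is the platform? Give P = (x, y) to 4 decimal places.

expand ‖A_i−P‖²=L_i² and subtract eq 1 (k_i ≔ ‖A_i‖²−L_i²)
k_1 = 36.0000+0.0000−32.0000 = 4.0000
eq1−eq2 → [12.0000  0.0000]·P = 24.0000
eq1−eq3 → [0.0000  -10.0000]·P = -40.0000
2×2 solve → P = (2.0000, 4.0000)

(2.0000, 4.0000)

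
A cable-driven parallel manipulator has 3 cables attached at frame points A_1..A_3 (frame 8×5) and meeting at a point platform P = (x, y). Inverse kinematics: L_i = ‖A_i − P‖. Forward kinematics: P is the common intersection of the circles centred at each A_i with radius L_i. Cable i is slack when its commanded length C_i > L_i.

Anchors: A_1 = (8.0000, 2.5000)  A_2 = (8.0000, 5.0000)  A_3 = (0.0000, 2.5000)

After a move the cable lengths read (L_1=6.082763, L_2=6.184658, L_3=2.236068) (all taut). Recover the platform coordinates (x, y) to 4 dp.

(2.0000, 3.5000)

circle eqns → linear via eq_j − eq_1; set c_j = A_j·A_j − L_j²
c_1 = 64.0000+6.2500−37.0000 = 33.2500
0.0000·x − 5.0000·y = c_1−c_2 = -17.5000
16.0000·x + 0.0000·y = c_1−c_3 = 32.0000
solve first two rows → x=2.0000, y=3.5000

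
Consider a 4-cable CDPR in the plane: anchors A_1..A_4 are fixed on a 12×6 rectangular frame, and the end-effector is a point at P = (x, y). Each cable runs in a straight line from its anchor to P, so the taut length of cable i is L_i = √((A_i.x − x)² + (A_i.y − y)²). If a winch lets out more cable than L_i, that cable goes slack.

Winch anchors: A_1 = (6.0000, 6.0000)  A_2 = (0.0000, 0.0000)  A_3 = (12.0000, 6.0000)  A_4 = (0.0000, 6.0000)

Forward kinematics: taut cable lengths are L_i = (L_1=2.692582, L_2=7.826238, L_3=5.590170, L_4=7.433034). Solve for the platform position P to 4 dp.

each cable: (A_i−P)·(A_i−P) = L_i²; let k_i = ‖A_i‖²−L_i²
k_1 = 36.0000+36.0000−7.2500 = 64.7500
row 1: 12.0000x + 12.0000y = 126.0000  (k_2=-61.2500)
row 2: -12.0000x + 0.0000y = -84.0000  (k_3=148.7500)
row 3: 12.0000x + 0.0000y = 84.0000  (k_4=-19.2500)
Cramer on rows 1–2 → x = 7.0000, y = 3.5000
check cable 4: ‖A_4−P‖² = 55.2500 ≈ L_4² = 55.2500 ✓

(7.0000, 3.5000)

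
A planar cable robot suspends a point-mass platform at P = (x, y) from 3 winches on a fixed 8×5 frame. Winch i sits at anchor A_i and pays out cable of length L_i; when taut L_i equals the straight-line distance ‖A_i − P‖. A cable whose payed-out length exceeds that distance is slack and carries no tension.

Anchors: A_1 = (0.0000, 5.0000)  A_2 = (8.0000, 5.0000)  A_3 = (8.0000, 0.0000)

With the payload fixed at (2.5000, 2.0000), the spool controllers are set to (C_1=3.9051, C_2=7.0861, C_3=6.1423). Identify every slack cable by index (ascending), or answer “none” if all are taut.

2, 3

cable 1: √((-2.5000)²+(3.0000)²)=3.9051, C_1=3.9051: taut
cable 2: √((5.5000)²+(3.0000)²)=6.2650, C_2=7.0861: slack
cable 3: √((5.5000)²+(-2.0000)²)=5.8523, C_3=6.1423: slack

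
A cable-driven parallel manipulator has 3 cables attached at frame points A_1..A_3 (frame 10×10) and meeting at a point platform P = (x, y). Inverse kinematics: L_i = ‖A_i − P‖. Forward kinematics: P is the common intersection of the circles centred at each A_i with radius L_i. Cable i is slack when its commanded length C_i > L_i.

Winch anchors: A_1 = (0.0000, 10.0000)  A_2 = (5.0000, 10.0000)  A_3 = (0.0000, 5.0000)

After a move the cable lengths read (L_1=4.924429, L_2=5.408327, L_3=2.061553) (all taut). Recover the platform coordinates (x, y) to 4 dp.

circle eqns → linear via eq_j − eq_1; set q_j = A_j·A_j − L_j²
q_1 = 0.0000+100.0000−24.2500 = 75.7500
-10.0000·x + 0.0000·y = q_1−q_2 = -20.0000
0.0000·x + 10.0000·y = q_1−q_3 = 55.0000
solve first two rows → x=2.0000, y=5.5000

(2.0000, 5.5000)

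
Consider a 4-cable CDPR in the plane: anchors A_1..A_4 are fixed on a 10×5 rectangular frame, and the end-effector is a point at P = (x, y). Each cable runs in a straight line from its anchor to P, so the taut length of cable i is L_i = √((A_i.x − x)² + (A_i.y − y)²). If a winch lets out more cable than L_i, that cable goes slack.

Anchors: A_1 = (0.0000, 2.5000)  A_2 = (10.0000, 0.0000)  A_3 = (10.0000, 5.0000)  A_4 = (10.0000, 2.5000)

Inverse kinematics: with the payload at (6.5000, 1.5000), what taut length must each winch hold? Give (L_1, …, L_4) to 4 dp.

(6.5765, 3.8079, 4.9497, 3.6401)

L_1 = √((0.0000−6.5000)² + (2.5000−1.5000)²) = 6.5765
L_2 = √((10.0000−6.5000)² + (0.0000−1.5000)²) = 3.8079
L_3 = √((10.0000−6.5000)² + (5.0000−1.5000)²) = 4.9497
L_4 = √((10.0000−6.5000)² + (2.5000−1.5000)²) = 3.6401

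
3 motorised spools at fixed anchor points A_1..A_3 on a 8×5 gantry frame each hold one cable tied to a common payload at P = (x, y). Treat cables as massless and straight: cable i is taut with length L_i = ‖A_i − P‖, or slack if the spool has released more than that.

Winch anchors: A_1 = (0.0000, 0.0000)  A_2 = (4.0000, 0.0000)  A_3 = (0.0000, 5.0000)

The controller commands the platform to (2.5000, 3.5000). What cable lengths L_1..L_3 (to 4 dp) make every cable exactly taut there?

(4.3012, 3.8079, 2.9155)

L_1 = √((0.0000−2.5000)² + (0.0000−3.5000)²) = 4.3012
L_2 = √((4.0000−2.5000)² + (0.0000−3.5000)²) = 3.8079
L_3 = √((0.0000−2.5000)² + (5.0000−3.5000)²) = 2.9155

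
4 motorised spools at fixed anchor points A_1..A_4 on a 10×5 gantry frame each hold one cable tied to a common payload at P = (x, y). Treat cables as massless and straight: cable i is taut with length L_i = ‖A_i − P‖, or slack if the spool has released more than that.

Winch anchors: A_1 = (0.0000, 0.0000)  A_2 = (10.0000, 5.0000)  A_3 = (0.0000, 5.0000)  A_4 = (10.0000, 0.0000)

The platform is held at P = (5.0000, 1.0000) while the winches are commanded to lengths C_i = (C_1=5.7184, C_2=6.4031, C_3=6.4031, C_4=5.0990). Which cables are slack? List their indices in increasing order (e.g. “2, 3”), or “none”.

i=1: geometric 5.0990 vs commanded 5.7184 ⇒ slack
i=2: geometric 6.4031 vs commanded 6.4031 ⇒ taut
i=3: geometric 6.4031 vs commanded 6.4031 ⇒ taut
i=4: geometric 5.0990 vs commanded 5.0990 ⇒ taut

1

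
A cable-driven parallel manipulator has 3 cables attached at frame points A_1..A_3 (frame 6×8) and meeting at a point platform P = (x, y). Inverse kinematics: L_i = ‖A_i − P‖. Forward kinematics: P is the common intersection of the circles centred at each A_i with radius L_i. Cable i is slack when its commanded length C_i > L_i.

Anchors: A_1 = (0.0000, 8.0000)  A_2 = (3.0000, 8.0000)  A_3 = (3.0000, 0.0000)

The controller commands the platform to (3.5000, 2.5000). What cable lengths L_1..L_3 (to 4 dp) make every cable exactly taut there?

(6.5192, 5.5227, 2.5495)

L_1: Δ = A_1−P = (-3.5000, 5.5000) → ‖Δ‖ = √42.5000 = 6.5192
L_2: Δ = A_2−P = (-0.5000, 5.5000) → ‖Δ‖ = √30.5000 = 5.5227
L_3: Δ = A_3−P = (-0.5000, -2.5000) → ‖Δ‖ = √6.5000 = 2.5495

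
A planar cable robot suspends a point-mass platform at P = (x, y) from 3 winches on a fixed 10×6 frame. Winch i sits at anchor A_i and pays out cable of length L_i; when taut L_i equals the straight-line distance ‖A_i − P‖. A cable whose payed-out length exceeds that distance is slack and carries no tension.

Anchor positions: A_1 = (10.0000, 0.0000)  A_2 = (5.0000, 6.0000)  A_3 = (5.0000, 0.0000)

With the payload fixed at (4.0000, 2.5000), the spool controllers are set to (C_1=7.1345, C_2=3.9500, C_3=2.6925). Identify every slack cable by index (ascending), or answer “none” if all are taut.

cable 1: L_1 = ‖A_1−P‖ = 6.5000;  C_1 = 7.1345 → slack
cable 2: L_2 = ‖A_2−P‖ = 3.6401;  C_2 = 3.9500 → slack
cable 3: L_3 = ‖A_3−P‖ = 2.6926;  C_3 = 2.6925 → taut

1, 2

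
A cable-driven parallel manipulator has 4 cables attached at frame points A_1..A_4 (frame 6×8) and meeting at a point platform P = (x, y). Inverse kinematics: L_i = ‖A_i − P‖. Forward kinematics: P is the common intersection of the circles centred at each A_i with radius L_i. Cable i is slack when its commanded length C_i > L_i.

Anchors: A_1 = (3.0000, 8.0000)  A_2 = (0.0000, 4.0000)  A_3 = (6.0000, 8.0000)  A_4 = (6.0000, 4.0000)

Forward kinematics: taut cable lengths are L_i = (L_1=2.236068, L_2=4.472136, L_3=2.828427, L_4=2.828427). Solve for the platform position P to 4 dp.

(4.0000, 6.0000)

each cable: (A_i−P)·(A_i−P) = L_i²; let k_i = ‖A_i‖²−L_i²
k_1 = 9.0000+64.0000−5.0000 = 68.0000
row 1: 6.0000x + 8.0000y = 72.0000  (k_2=-4.0000)
row 2: -6.0000x + 0.0000y = -24.0000  (k_3=92.0000)
row 3: -6.0000x + 8.0000y = 24.0000  (k_4=44.0000)
Cramer on rows 1–2 → x = 4.0000, y = 6.0000
check cable 4: ‖A_4−P‖² = 8.0000 ≈ L_4² = 8.0000 ✓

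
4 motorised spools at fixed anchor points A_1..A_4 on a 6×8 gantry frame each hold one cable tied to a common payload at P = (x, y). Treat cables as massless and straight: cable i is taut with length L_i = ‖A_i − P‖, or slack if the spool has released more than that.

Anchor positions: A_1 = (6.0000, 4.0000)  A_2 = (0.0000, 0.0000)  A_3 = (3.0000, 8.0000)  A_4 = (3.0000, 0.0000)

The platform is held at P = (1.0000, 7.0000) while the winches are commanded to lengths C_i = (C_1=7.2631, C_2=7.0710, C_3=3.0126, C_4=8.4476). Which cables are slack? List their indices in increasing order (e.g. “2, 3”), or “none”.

cable 1: L_1 = ‖A_1−P‖ = 5.8310;  C_1 = 7.2631 → slack
cable 2: L_2 = ‖A_2−P‖ = 7.0711;  C_2 = 7.0710 → taut
cable 3: L_3 = ‖A_3−P‖ = 2.2361;  C_3 = 3.0126 → slack
cable 4: L_4 = ‖A_4−P‖ = 7.2801;  C_4 = 8.4476 → slack

1, 3, 4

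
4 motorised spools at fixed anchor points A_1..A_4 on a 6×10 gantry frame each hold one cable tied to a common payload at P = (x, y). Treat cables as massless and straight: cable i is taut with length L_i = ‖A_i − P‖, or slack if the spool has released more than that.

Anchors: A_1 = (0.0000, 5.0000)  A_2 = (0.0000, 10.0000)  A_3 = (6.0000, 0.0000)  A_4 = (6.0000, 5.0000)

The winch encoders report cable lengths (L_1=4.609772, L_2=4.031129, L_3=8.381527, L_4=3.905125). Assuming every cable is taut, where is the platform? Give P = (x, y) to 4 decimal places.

(3.5000, 8.0000)

circle eqns → linear via eq_j − eq_1; set q_j = A_j·A_j − L_j²
q_1 = 0.0000+25.0000−21.2500 = 3.7500
0.0000·x − 10.0000·y = q_1−q_2 = -80.0000
-12.0000·x + 10.0000·y = q_1−q_3 = 38.0000
-12.0000·x + 0.0000·y = q_1−q_4 = -42.0000
solve first two rows → x=3.5000, y=8.0000
check cable 4: ‖A_4−P‖² = 15.2500 ≈ L_4² = 15.2500 ✓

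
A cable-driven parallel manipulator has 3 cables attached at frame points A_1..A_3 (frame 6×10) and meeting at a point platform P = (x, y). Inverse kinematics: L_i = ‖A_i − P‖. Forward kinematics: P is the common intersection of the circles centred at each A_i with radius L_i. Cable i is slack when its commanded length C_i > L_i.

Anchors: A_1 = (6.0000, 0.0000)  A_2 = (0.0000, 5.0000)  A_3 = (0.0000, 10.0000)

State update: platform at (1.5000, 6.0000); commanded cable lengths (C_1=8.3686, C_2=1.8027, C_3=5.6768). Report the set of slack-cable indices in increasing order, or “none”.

1, 3

cable 1: L_1 = ‖A_1−P‖ = 7.5000;  C_1 = 8.3686 → slack
cable 2: L_2 = ‖A_2−P‖ = 1.8028;  C_2 = 1.8027 → taut
cable 3: L_3 = ‖A_3−P‖ = 4.2720;  C_3 = 5.6768 → slack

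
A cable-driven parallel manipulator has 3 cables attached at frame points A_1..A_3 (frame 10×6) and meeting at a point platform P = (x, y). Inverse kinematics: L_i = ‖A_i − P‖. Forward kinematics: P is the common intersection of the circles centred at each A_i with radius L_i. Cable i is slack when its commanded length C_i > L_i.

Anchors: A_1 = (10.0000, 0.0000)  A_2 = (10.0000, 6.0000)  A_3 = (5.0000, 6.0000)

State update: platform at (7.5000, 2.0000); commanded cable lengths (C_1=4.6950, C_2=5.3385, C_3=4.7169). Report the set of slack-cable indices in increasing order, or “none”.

cable 1: √((2.5000)²+(-2.0000)²)=3.2016, C_1=4.6950: slack
cable 2: √((2.5000)²+(4.0000)²)=4.7170, C_2=5.3385: slack
cable 3: √((-2.5000)²+(4.0000)²)=4.7170, C_3=4.7169: taut

1, 2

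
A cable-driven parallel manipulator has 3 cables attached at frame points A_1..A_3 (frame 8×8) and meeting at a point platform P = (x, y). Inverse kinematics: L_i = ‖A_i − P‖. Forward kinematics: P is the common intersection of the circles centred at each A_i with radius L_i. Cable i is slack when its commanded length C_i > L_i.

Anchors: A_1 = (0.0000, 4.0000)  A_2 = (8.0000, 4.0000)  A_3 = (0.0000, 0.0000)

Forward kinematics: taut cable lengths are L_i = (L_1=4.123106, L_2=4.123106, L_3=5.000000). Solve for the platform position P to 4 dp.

circle eqns → linear via eq_j − eq_1; set k_j = A_j·A_j − L_j²
k_1 = 0.0000+16.0000−17.0000 = -1.0000
-16.0000·x + 0.0000·y = k_1−k_2 = -64.0000
0.0000·x + 8.0000·y = k_1−k_3 = 24.0000
solve first two rows → x=4.0000, y=3.0000

(4.0000, 3.0000)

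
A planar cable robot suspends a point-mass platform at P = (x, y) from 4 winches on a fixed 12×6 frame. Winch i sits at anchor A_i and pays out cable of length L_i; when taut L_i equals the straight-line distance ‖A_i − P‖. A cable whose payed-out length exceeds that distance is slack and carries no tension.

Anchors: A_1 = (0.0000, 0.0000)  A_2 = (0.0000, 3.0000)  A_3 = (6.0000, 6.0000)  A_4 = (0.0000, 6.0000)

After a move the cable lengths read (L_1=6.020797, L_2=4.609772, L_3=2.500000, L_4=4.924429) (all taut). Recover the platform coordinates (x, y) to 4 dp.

(4.5000, 4.0000)

circle eqns → linear via eq_j − eq_1; set c_j = A_j·A_j − L_j²
c_1 = 0.0000+0.0000−36.2500 = -36.2500
0.0000·x − 6.0000·y = c_1−c_2 = -24.0000
-12.0000·x − 12.0000·y = c_1−c_3 = -102.0000
0.0000·x − 12.0000·y = c_1−c_4 = -48.0000
solve first two rows → x=4.5000, y=4.0000
check cable 4: ‖A_4−P‖² = 24.2500 ≈ L_4² = 24.2500 ✓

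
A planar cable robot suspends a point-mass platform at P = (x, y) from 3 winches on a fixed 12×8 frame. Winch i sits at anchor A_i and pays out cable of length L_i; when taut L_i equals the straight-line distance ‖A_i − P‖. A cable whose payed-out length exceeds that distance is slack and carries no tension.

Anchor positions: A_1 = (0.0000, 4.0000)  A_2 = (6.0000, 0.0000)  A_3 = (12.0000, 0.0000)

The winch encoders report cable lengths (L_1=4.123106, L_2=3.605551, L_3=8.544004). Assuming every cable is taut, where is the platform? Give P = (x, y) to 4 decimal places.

(4.0000, 3.0000)

circle eqns → linear via eq_j − eq_1; set c_j = A_j·A_j − L_j²
c_1 = 0.0000+16.0000−17.0000 = -1.0000
-12.0000·x + 8.0000·y = c_1−c_2 = -24.0000
-24.0000·x + 8.0000·y = c_1−c_3 = -72.0000
solve first two rows → x=4.0000, y=3.0000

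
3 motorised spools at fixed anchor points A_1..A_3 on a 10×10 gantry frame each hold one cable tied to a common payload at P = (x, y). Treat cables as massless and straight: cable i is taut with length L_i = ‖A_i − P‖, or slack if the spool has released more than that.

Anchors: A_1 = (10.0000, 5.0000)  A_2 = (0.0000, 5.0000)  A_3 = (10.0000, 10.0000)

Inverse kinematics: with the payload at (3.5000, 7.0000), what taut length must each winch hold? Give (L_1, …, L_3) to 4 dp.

(6.8007, 4.0311, 7.1589)

L_1 = √((10.0000−3.5000)² + (5.0000−7.0000)²) = 6.8007
L_2 = √((0.0000−3.5000)² + (5.0000−7.0000)²) = 4.0311
L_3 = √((10.0000−3.5000)² + (10.0000−7.0000)²) = 7.1589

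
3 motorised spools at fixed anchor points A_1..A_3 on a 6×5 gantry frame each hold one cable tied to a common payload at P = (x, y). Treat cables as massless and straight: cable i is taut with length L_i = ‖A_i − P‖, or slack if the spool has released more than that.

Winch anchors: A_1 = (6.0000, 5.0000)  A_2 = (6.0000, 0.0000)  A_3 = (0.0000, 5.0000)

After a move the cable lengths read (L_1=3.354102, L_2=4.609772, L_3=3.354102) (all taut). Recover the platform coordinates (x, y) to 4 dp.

(3.0000, 3.5000)

expand ‖A_i−P‖²=L_i² and subtract eq 1 (q_i ≔ ‖A_i‖²−L_i²)
q_1 = 36.0000+25.0000−11.2500 = 49.7500
eq1−eq2 → [0.0000  10.0000]·P = 35.0000
eq1−eq3 → [12.0000  0.0000]·P = 36.0000
2×2 solve → P = (3.0000, 3.5000)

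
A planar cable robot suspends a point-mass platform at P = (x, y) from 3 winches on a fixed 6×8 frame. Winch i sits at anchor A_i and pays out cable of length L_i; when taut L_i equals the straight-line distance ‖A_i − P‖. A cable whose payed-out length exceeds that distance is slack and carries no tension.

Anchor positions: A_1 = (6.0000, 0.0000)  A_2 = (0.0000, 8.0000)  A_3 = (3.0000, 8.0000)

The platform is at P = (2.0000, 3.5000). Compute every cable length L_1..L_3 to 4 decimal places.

(5.3151, 4.9244, 4.6098)

L_1: Δ = A_1−P = (4.0000, -3.5000) → ‖Δ‖ = √28.2500 = 5.3151
L_2: Δ = A_2−P = (-2.0000, 4.5000) → ‖Δ‖ = √24.2500 = 4.9244
L_3: Δ = A_3−P = (1.0000, 4.5000) → ‖Δ‖ = √21.2500 = 4.6098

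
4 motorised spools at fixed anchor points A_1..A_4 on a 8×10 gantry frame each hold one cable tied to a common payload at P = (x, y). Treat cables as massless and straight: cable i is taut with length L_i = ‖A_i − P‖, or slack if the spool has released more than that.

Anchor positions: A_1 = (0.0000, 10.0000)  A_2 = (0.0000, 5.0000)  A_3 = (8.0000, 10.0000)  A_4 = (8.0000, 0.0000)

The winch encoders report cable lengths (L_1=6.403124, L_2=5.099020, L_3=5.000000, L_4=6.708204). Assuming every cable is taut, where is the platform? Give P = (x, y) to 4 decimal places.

(5.0000, 6.0000)

expand ‖A_i−P‖²=L_i² and subtract eq 1 (q_i ≔ ‖A_i‖²−L_i²)
q_1 = 0.0000+100.0000−41.0000 = 59.0000
eq1−eq2 → [0.0000  10.0000]·P = 60.0000
eq1−eq3 → [-16.0000  0.0000]·P = -80.0000
eq1−eq4 → [-16.0000  20.0000]·P = 40.0000
2×2 solve → P = (5.0000, 6.0000)
check cable 4: ‖A_4−P‖² = 45.0000 ≈ L_4² = 45.0000 ✓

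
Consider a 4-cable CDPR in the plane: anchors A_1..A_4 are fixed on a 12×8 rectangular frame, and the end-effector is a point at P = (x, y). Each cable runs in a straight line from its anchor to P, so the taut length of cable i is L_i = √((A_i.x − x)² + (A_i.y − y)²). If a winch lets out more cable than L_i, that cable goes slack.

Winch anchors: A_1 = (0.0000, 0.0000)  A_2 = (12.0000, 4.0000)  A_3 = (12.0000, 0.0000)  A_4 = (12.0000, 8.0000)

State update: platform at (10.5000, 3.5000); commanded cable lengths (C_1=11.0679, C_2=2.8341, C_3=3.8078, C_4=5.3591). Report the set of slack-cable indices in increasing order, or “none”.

2, 4

cable 1: √((-10.5000)²+(-3.5000)²)=11.0680, C_1=11.0679: taut
cable 2: √((1.5000)²+(0.5000)²)=1.5811, C_2=2.8341: slack
cable 3: √((1.5000)²+(-3.5000)²)=3.8079, C_3=3.8078: taut
cable 4: √((1.5000)²+(4.5000)²)=4.7434, C_4=5.3591: slack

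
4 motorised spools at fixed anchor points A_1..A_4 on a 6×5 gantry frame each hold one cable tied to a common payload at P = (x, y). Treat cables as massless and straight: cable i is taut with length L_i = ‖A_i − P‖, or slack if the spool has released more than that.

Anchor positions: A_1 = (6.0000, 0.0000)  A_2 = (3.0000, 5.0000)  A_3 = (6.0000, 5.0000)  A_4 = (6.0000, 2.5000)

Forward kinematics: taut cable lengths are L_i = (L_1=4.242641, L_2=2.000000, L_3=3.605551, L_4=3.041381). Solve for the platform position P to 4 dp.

(3.0000, 3.0000)

circle eqns → linear via eq_j − eq_1; set k_j = A_j·A_j − L_j²
k_1 = 36.0000+0.0000−18.0000 = 18.0000
6.0000·x − 10.0000·y = k_1−k_2 = -12.0000
0.0000·x − 10.0000·y = k_1−k_3 = -30.0000
0.0000·x − 5.0000·y = k_1−k_4 = -15.0000
solve first two rows → x=3.0000, y=3.0000
check cable 4: ‖A_4−P‖² = 9.2500 ≈ L_4² = 9.2500 ✓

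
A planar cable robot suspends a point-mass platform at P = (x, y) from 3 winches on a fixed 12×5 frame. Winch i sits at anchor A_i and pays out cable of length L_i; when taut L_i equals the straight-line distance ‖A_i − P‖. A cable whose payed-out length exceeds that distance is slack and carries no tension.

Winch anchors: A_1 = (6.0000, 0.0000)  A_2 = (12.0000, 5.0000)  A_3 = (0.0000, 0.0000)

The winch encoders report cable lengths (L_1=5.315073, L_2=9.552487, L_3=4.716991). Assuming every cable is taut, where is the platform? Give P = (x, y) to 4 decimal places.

expand ‖A_i−P‖²=L_i² and subtract eq 1 (c_i ≔ ‖A_i‖²−L_i²)
c_1 = 36.0000+0.0000−28.2500 = 7.7500
eq1−eq2 → [-12.0000  -10.0000]·P = -70.0000
eq1−eq3 → [12.0000  0.0000]·P = 30.0000
2×2 solve → P = (2.5000, 4.0000)

(2.5000, 4.0000)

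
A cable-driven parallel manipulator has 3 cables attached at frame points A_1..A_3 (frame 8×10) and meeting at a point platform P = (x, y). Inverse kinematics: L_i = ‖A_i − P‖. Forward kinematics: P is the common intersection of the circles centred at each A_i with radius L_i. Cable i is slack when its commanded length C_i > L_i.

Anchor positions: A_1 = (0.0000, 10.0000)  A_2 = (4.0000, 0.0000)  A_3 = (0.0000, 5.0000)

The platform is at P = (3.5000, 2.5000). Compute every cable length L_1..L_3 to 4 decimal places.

L_1 = √((0.0000−3.5000)² + (10.0000−2.5000)²) = 8.2765
L_2 = √((4.0000−3.5000)² + (0.0000−2.5000)²) = 2.5495
L_3 = √((0.0000−3.5000)² + (5.0000−2.5000)²) = 4.3012

(8.2765, 2.5495, 4.3012)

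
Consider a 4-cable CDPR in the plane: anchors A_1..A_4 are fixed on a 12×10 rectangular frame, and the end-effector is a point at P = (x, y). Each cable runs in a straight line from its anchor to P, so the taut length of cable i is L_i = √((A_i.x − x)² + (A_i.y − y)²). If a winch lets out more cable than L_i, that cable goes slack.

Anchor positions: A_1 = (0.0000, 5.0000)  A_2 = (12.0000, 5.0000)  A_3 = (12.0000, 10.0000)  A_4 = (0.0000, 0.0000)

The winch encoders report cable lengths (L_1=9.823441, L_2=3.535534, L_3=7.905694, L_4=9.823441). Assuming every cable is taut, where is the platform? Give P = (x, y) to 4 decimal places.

(9.5000, 2.5000)

expand ‖A_i−P‖²=L_i² and subtract eq 1 (c_i ≔ ‖A_i‖²−L_i²)
c_1 = 0.0000+25.0000−96.5000 = -71.5000
eq1−eq2 → [-24.0000  0.0000]·P = -228.0000
eq1−eq3 → [-24.0000  -10.0000]·P = -253.0000
eq1−eq4 → [0.0000  10.0000]·P = 25.0000
2×2 solve → P = (9.5000, 2.5000)
check cable 4: ‖A_4−P‖² = 96.5000 ≈ L_4² = 96.5000 ✓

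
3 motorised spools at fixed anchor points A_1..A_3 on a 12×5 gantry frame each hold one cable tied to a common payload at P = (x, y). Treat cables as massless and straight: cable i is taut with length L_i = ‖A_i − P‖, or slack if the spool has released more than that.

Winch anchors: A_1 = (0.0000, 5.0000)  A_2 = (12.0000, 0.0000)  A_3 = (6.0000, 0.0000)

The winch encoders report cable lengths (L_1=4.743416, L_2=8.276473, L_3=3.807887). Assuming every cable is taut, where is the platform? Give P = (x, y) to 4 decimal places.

(4.5000, 3.5000)

each cable: (A_i−P)·(A_i−P) = L_i²; let c_i = ‖A_i‖²−L_i²
c_1 = 0.0000+25.0000−22.5000 = 2.5000
row 1: -24.0000x + 10.0000y = -73.0000  (c_2=75.5000)
row 2: -12.0000x + 10.0000y = -19.0000  (c_3=21.5000)
Cramer on rows 1–2 → x = 4.5000, y = 3.5000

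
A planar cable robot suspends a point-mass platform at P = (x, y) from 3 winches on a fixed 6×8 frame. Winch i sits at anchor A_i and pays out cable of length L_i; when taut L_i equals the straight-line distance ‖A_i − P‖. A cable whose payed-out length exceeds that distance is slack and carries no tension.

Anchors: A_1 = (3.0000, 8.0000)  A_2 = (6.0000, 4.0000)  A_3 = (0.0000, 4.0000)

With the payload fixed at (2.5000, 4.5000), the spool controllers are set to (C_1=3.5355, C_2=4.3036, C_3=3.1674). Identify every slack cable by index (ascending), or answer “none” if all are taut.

2, 3

i=1: geometric 3.5355 vs commanded 3.5355 ⇒ taut
i=2: geometric 3.5355 vs commanded 4.3036 ⇒ slack
i=3: geometric 2.5495 vs commanded 3.1674 ⇒ slack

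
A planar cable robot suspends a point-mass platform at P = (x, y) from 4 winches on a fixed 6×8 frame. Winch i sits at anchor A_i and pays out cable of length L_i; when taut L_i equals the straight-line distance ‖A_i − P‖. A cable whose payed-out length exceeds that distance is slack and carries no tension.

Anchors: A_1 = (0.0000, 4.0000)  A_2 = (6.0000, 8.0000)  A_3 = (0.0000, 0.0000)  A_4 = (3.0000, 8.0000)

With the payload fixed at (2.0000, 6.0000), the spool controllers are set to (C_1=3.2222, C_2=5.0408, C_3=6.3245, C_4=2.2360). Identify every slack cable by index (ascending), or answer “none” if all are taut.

1, 2

cable 1: L_1 = ‖A_1−P‖ = 2.8284;  C_1 = 3.2222 → slack
cable 2: L_2 = ‖A_2−P‖ = 4.4721;  C_2 = 5.0408 → slack
cable 3: L_3 = ‖A_3−P‖ = 6.3246;  C_3 = 6.3245 → taut
cable 4: L_4 = ‖A_4−P‖ = 2.2361;  C_4 = 2.2360 → taut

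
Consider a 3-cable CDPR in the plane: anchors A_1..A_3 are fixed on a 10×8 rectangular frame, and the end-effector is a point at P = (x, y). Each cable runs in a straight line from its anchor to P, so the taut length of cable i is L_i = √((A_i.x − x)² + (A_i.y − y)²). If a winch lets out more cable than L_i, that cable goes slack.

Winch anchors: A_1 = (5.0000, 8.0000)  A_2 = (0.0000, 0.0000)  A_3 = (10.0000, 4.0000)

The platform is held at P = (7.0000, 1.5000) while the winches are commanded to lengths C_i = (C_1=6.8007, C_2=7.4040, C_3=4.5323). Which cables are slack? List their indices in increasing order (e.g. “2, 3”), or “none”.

2, 3

i=1: geometric 6.8007 vs commanded 6.8007 ⇒ taut
i=2: geometric 7.1589 vs commanded 7.4040 ⇒ slack
i=3: geometric 3.9051 vs commanded 4.5323 ⇒ slack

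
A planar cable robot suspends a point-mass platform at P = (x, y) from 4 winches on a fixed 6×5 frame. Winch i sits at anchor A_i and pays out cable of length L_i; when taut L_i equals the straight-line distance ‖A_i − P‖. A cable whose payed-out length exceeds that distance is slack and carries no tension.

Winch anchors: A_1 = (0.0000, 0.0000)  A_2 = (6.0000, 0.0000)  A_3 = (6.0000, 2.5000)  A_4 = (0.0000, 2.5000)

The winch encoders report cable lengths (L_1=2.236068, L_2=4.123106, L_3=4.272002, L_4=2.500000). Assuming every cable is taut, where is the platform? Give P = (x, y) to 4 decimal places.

(2.0000, 1.0000)

circle eqns → linear via eq_j − eq_1; set q_j = A_j·A_j − L_j²
q_1 = 0.0000+0.0000−5.0000 = -5.0000
-12.0000·x + 0.0000·y = q_1−q_2 = -24.0000
-12.0000·x − 5.0000·y = q_1−q_3 = -29.0000
0.0000·x − 5.0000·y = q_1−q_4 = -5.0000
solve first two rows → x=2.0000, y=1.0000
check cable 4: ‖A_4−P‖² = 6.2500 ≈ L_4² = 6.2500 ✓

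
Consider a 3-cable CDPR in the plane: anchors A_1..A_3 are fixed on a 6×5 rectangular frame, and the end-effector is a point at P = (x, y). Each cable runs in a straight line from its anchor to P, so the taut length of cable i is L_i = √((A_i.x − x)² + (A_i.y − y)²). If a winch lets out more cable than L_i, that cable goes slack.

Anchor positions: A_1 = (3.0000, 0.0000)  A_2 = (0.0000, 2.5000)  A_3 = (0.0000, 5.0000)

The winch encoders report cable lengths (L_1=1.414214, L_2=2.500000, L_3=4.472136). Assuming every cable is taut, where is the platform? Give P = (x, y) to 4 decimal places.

expand ‖A_i−P‖²=L_i² and subtract eq 1 (k_i ≔ ‖A_i‖²−L_i²)
k_1 = 9.0000+0.0000−2.0000 = 7.0000
eq1−eq2 → [6.0000  -5.0000]·P = 7.0000
eq1−eq3 → [6.0000  -10.0000]·P = 2.0000
2×2 solve → P = (2.0000, 1.0000)

(2.0000, 1.0000)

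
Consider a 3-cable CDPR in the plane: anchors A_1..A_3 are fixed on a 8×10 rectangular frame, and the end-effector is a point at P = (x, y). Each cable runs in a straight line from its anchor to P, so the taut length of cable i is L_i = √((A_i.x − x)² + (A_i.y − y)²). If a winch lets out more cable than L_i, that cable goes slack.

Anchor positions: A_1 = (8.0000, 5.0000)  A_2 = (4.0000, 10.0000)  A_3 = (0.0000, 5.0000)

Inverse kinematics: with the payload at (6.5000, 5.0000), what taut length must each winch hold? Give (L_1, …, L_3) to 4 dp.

L_1: Δ = A_1−P = (1.5000, 0.0000) → ‖Δ‖ = √2.2500 = 1.5000
L_2: Δ = A_2−P = (-2.5000, 5.0000) → ‖Δ‖ = √31.2500 = 5.5902
L_3: Δ = A_3−P = (-6.5000, 0.0000) → ‖Δ‖ = √42.2500 = 6.5000

(1.5000, 5.5902, 6.5000)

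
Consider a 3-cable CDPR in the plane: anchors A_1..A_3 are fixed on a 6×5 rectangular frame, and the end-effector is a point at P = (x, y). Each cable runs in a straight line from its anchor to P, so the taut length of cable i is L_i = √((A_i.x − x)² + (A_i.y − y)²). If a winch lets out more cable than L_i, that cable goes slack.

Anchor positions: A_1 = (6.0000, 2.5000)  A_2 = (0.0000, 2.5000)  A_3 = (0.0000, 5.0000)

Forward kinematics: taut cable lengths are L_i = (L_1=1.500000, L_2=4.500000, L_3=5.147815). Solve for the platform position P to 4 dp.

(4.5000, 2.5000)

each cable: (A_i−P)·(A_i−P) = L_i²; let q_i = ‖A_i‖²−L_i²
q_1 = 36.0000+6.2500−2.2500 = 40.0000
row 1: 12.0000x + 0.0000y = 54.0000  (q_2=-14.0000)
row 2: 12.0000x − 5.0000y = 41.5000  (q_3=-1.5000)
Cramer on rows 1–2 → x = 4.5000, y = 2.5000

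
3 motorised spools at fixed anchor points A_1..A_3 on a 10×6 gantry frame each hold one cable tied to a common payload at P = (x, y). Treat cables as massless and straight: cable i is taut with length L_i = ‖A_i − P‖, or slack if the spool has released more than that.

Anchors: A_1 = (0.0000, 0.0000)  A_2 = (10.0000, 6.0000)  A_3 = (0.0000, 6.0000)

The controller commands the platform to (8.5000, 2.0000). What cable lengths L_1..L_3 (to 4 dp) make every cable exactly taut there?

(8.7321, 4.2720, 9.3941)

cable 1: Δx=-8.5000, Δy=-2.0000; L_1 = √(Δx²+Δy²) = 8.7321
cable 2: Δx=1.5000, Δy=4.0000; L_2 = √(Δx²+Δy²) = 4.2720
cable 3: Δx=-8.5000, Δy=4.0000; L_3 = √(Δx²+Δy²) = 9.3941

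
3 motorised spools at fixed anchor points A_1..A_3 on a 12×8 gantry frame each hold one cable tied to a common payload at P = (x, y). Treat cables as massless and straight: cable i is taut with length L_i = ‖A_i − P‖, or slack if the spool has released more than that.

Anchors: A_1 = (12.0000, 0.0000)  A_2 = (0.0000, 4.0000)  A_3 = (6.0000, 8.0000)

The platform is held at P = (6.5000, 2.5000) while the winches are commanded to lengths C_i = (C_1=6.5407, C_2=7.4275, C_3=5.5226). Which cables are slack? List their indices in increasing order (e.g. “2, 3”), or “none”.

1, 2

cable 1: L_1 = ‖A_1−P‖ = 6.0415;  C_1 = 6.5407 → slack
cable 2: L_2 = ‖A_2−P‖ = 6.6708;  C_2 = 7.4275 → slack
cable 3: L_3 = ‖A_3−P‖ = 5.5227;  C_3 = 5.5226 → taut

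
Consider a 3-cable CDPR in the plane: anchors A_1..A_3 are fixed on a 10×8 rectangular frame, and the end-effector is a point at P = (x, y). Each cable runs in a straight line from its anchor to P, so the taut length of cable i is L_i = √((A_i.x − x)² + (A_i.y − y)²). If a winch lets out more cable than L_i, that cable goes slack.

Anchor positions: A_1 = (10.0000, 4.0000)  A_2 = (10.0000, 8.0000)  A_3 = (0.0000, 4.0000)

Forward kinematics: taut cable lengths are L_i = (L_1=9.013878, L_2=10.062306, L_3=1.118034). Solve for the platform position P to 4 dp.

(1.0000, 3.5000)

each cable: (A_i−P)·(A_i−P) = L_i²; let q_i = ‖A_i‖²−L_i²
q_1 = 100.0000+16.0000−81.2500 = 34.7500
row 1: 0.0000x − 8.0000y = -28.0000  (q_2=62.7500)
row 2: 20.0000x + 0.0000y = 20.0000  (q_3=14.7500)
Cramer on rows 1–2 → x = 1.0000, y = 3.5000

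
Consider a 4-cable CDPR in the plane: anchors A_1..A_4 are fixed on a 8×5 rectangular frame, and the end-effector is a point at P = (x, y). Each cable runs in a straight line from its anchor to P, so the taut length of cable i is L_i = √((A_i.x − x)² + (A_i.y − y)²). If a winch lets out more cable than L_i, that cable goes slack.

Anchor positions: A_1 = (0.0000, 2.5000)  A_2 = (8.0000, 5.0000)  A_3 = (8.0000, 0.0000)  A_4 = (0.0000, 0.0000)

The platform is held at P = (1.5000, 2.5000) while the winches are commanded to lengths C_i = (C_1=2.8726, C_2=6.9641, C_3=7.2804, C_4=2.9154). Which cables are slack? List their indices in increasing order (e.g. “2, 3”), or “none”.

i=1: geometric 1.5000 vs commanded 2.8726 ⇒ slack
i=2: geometric 6.9642 vs commanded 6.9641 ⇒ taut
i=3: geometric 6.9642 vs commanded 7.2804 ⇒ slack
i=4: geometric 2.9155 vs commanded 2.9154 ⇒ taut

1, 3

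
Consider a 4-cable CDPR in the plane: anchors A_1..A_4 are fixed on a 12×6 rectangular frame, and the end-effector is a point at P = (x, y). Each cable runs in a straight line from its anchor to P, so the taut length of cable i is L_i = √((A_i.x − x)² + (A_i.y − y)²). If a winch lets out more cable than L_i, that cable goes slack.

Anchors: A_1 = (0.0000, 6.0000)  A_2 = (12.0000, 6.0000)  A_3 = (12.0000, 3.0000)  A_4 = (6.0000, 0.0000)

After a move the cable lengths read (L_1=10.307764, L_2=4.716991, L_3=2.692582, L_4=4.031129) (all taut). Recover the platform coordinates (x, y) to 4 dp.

(9.5000, 2.0000)

each cable: (A_i−P)·(A_i−P) = L_i²; let q_i = ‖A_i‖²−L_i²
q_1 = 0.0000+36.0000−106.2500 = -70.2500
row 1: -24.0000x + 0.0000y = -228.0000  (q_2=157.7500)
row 2: -24.0000x + 6.0000y = -216.0000  (q_3=145.7500)
row 3: -12.0000x + 12.0000y = -90.0000  (q_4=19.7500)
Cramer on rows 1–2 → x = 9.5000, y = 2.0000
check cable 4: ‖A_4−P‖² = 16.2500 ≈ L_4² = 16.2500 ✓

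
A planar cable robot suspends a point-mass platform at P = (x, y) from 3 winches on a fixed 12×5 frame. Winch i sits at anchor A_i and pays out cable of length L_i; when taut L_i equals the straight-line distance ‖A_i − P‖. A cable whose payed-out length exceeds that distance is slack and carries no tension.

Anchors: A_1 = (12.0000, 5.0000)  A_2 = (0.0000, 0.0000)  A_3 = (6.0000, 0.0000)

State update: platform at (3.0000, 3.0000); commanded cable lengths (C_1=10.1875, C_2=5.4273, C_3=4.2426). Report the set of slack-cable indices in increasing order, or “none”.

1, 2

cable 1: L_1 = ‖A_1−P‖ = 9.2195;  C_1 = 10.1875 → slack
cable 2: L_2 = ‖A_2−P‖ = 4.2426;  C_2 = 5.4273 → slack
cable 3: L_3 = ‖A_3−P‖ = 4.2426;  C_3 = 4.2426 → taut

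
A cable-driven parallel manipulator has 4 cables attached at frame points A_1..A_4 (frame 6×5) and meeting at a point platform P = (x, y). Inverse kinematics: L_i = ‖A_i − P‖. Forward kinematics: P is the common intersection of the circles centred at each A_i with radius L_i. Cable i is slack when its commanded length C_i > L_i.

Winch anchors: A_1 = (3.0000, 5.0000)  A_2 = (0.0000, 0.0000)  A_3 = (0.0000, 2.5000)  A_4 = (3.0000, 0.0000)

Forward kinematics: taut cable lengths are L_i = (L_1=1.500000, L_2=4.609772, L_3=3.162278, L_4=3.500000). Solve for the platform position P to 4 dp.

each cable: (A_i−P)·(A_i−P) = L_i²; let q_i = ‖A_i‖²−L_i²
q_1 = 9.0000+25.0000−2.2500 = 31.7500
row 1: 6.0000x + 10.0000y = 53.0000  (q_2=-21.2500)
row 2: 6.0000x + 5.0000y = 35.5000  (q_3=-3.7500)
row 3: 0.0000x + 10.0000y = 35.0000  (q_4=-3.2500)
Cramer on rows 1–2 → x = 3.0000, y = 3.5000
check cable 4: ‖A_4−P‖² = 12.2500 ≈ L_4² = 12.2500 ✓

(3.0000, 3.5000)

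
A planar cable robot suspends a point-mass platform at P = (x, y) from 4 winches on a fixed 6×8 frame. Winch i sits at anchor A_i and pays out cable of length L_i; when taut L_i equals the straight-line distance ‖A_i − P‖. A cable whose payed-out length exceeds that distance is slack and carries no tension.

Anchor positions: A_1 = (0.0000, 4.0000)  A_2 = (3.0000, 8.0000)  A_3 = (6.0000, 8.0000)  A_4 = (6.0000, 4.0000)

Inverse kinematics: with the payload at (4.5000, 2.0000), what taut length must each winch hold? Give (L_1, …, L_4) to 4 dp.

L_1 = √((0.0000−4.5000)² + (4.0000−2.0000)²) = 4.9244
L_2 = √((3.0000−4.5000)² + (8.0000−2.0000)²) = 6.1847
L_3 = √((6.0000−4.5000)² + (8.0000−2.0000)²) = 6.1847
L_4 = √((6.0000−4.5000)² + (4.0000−2.0000)²) = 2.5000

(4.9244, 6.1847, 6.1847, 2.5000)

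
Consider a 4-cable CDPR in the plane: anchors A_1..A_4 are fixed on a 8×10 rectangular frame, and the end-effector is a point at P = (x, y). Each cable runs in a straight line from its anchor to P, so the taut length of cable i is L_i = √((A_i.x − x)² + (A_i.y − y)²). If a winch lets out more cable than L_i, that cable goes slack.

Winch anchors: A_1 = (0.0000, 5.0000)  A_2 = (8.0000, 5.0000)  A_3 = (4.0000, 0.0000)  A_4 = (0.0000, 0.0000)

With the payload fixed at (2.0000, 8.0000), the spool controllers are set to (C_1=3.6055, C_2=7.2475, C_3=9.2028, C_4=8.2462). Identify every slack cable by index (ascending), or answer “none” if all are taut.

i=1: geometric 3.6056 vs commanded 3.6055 ⇒ taut
i=2: geometric 6.7082 vs commanded 7.2475 ⇒ slack
i=3: geometric 8.2462 vs commanded 9.2028 ⇒ slack
i=4: geometric 8.2462 vs commanded 8.2462 ⇒ taut

2, 3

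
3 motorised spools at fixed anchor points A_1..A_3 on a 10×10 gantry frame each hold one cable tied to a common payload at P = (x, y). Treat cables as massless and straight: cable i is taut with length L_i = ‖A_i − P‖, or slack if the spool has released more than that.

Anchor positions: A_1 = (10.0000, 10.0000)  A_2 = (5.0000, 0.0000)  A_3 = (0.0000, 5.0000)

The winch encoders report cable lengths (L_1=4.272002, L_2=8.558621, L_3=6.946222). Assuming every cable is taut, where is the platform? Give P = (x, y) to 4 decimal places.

expand ‖A_i−P‖²=L_i² and subtract eq 1 (c_i ≔ ‖A_i‖²−L_i²)
c_1 = 100.0000+100.0000−18.2500 = 181.7500
eq1−eq2 → [10.0000  20.0000]·P = 230.0000
eq1−eq3 → [20.0000  10.0000]·P = 205.0000
2×2 solve → P = (6.0000, 8.5000)

(6.0000, 8.5000)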